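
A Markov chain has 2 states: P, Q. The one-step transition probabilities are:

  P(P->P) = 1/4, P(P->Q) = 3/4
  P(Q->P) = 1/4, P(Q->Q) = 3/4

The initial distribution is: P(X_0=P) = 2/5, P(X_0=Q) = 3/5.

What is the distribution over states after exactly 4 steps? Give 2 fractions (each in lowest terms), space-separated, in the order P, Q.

Answer: 1/4 3/4

Derivation:
Propagating the distribution step by step (d_{t+1} = d_t * P):
d_0 = (P=2/5, Q=3/5)
  d_1[P] = 2/5*1/4 + 3/5*1/4 = 1/4
  d_1[Q] = 2/5*3/4 + 3/5*3/4 = 3/4
d_1 = (P=1/4, Q=3/4)
  d_2[P] = 1/4*1/4 + 3/4*1/4 = 1/4
  d_2[Q] = 1/4*3/4 + 3/4*3/4 = 3/4
d_2 = (P=1/4, Q=3/4)
  d_3[P] = 1/4*1/4 + 3/4*1/4 = 1/4
  d_3[Q] = 1/4*3/4 + 3/4*3/4 = 3/4
d_3 = (P=1/4, Q=3/4)
  d_4[P] = 1/4*1/4 + 3/4*1/4 = 1/4
  d_4[Q] = 1/4*3/4 + 3/4*3/4 = 3/4
d_4 = (P=1/4, Q=3/4)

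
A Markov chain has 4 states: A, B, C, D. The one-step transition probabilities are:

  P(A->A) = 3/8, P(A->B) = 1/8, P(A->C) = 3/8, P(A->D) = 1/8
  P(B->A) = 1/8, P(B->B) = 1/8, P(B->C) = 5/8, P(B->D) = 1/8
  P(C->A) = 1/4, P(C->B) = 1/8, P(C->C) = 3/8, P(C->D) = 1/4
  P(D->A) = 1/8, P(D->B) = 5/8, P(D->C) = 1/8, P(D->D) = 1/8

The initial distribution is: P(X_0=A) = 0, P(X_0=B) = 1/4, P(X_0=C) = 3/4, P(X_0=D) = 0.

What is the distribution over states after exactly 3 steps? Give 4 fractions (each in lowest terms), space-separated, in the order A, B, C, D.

Answer: 233/1024 55/256 199/512 173/1024

Derivation:
Propagating the distribution step by step (d_{t+1} = d_t * P):
d_0 = (A=0, B=1/4, C=3/4, D=0)
  d_1[A] = 0*3/8 + 1/4*1/8 + 3/4*1/4 + 0*1/8 = 7/32
  d_1[B] = 0*1/8 + 1/4*1/8 + 3/4*1/8 + 0*5/8 = 1/8
  d_1[C] = 0*3/8 + 1/4*5/8 + 3/4*3/8 + 0*1/8 = 7/16
  d_1[D] = 0*1/8 + 1/4*1/8 + 3/4*1/4 + 0*1/8 = 7/32
d_1 = (A=7/32, B=1/8, C=7/16, D=7/32)
  d_2[A] = 7/32*3/8 + 1/8*1/8 + 7/16*1/4 + 7/32*1/8 = 15/64
  d_2[B] = 7/32*1/8 + 1/8*1/8 + 7/16*1/8 + 7/32*5/8 = 15/64
  d_2[C] = 7/32*3/8 + 1/8*5/8 + 7/16*3/8 + 7/32*1/8 = 45/128
  d_2[D] = 7/32*1/8 + 1/8*1/8 + 7/16*1/4 + 7/32*1/8 = 23/128
d_2 = (A=15/64, B=15/64, C=45/128, D=23/128)
  d_3[A] = 15/64*3/8 + 15/64*1/8 + 45/128*1/4 + 23/128*1/8 = 233/1024
  d_3[B] = 15/64*1/8 + 15/64*1/8 + 45/128*1/8 + 23/128*5/8 = 55/256
  d_3[C] = 15/64*3/8 + 15/64*5/8 + 45/128*3/8 + 23/128*1/8 = 199/512
  d_3[D] = 15/64*1/8 + 15/64*1/8 + 45/128*1/4 + 23/128*1/8 = 173/1024
d_3 = (A=233/1024, B=55/256, C=199/512, D=173/1024)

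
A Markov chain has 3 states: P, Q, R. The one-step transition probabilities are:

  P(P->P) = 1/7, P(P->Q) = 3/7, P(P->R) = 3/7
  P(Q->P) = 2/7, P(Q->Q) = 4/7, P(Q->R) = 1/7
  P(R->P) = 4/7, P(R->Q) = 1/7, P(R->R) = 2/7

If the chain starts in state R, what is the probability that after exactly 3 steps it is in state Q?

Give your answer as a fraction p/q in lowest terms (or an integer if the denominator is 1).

Answer: 131/343

Derivation:
Computing P^3 by repeated multiplication:
P^1 =
  P: [1/7, 3/7, 3/7]
  Q: [2/7, 4/7, 1/7]
  R: [4/7, 1/7, 2/7]
P^2 =
  P: [19/49, 18/49, 12/49]
  Q: [2/7, 23/49, 12/49]
  R: [2/7, 18/49, 17/49]
P^3 =
  P: [103/343, 141/343, 99/343]
  Q: [108/343, 146/343, 89/343]
  R: [118/343, 131/343, 94/343]

(P^3)[R -> Q] = 131/343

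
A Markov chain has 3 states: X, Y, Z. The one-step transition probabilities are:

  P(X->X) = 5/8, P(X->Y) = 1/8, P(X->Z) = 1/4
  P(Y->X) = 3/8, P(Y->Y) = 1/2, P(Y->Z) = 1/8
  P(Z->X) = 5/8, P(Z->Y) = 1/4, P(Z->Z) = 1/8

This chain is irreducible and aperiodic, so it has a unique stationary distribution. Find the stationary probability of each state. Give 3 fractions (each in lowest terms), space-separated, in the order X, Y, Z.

Answer: 13/23 11/46 9/46

Derivation:
The stationary distribution satisfies pi = pi * P, i.e.:
  pi_X = 5/8*pi_X + 3/8*pi_Y + 5/8*pi_Z
  pi_Y = 1/8*pi_X + 1/2*pi_Y + 1/4*pi_Z
  pi_Z = 1/4*pi_X + 1/8*pi_Y + 1/8*pi_Z
with normalization: pi_X + pi_Y + pi_Z = 1.

Using the first 2 balance equations plus normalization, the linear system A*pi = b is:
  [-3/8, 3/8, 5/8] . pi = 0
  [1/8, -1/2, 1/4] . pi = 0
  [1, 1, 1] . pi = 1

Solving yields:
  pi_X = 13/23
  pi_Y = 11/46
  pi_Z = 9/46

Verification (pi * P):
  13/23*5/8 + 11/46*3/8 + 9/46*5/8 = 13/23 = pi_X  (ok)
  13/23*1/8 + 11/46*1/2 + 9/46*1/4 = 11/46 = pi_Y  (ok)
  13/23*1/4 + 11/46*1/8 + 9/46*1/8 = 9/46 = pi_Z  (ok)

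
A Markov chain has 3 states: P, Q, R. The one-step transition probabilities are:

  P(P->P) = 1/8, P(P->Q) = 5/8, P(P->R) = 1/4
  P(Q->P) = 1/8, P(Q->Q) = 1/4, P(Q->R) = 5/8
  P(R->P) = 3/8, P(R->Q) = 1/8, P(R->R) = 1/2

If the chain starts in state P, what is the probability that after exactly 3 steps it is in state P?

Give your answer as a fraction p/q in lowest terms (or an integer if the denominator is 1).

Computing P^3 by repeated multiplication:
P^1 =
  P: [1/8, 5/8, 1/4]
  Q: [1/8, 1/4, 5/8]
  R: [3/8, 1/8, 1/2]
P^2 =
  P: [3/16, 17/64, 35/64]
  Q: [9/32, 7/32, 1/2]
  R: [1/4, 21/64, 27/64]
P^3 =
  P: [67/256, 129/512, 249/512]
  Q: [1/4, 75/256, 117/256]
  R: [59/256, 149/512, 245/512]

(P^3)[P -> P] = 67/256

Answer: 67/256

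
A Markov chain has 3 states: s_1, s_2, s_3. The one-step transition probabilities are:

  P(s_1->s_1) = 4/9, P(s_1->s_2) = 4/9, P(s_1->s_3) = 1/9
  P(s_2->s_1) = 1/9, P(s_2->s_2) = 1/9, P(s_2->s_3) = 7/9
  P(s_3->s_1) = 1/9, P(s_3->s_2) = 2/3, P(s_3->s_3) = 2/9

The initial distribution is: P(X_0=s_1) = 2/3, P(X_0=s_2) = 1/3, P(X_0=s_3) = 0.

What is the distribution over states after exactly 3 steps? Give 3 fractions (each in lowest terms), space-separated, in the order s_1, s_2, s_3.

Answer: 5/27 95/243 103/243

Derivation:
Propagating the distribution step by step (d_{t+1} = d_t * P):
d_0 = (s_1=2/3, s_2=1/3, s_3=0)
  d_1[s_1] = 2/3*4/9 + 1/3*1/9 + 0*1/9 = 1/3
  d_1[s_2] = 2/3*4/9 + 1/3*1/9 + 0*2/3 = 1/3
  d_1[s_3] = 2/3*1/9 + 1/3*7/9 + 0*2/9 = 1/3
d_1 = (s_1=1/3, s_2=1/3, s_3=1/3)
  d_2[s_1] = 1/3*4/9 + 1/3*1/9 + 1/3*1/9 = 2/9
  d_2[s_2] = 1/3*4/9 + 1/3*1/9 + 1/3*2/3 = 11/27
  d_2[s_3] = 1/3*1/9 + 1/3*7/9 + 1/3*2/9 = 10/27
d_2 = (s_1=2/9, s_2=11/27, s_3=10/27)
  d_3[s_1] = 2/9*4/9 + 11/27*1/9 + 10/27*1/9 = 5/27
  d_3[s_2] = 2/9*4/9 + 11/27*1/9 + 10/27*2/3 = 95/243
  d_3[s_3] = 2/9*1/9 + 11/27*7/9 + 10/27*2/9 = 103/243
d_3 = (s_1=5/27, s_2=95/243, s_3=103/243)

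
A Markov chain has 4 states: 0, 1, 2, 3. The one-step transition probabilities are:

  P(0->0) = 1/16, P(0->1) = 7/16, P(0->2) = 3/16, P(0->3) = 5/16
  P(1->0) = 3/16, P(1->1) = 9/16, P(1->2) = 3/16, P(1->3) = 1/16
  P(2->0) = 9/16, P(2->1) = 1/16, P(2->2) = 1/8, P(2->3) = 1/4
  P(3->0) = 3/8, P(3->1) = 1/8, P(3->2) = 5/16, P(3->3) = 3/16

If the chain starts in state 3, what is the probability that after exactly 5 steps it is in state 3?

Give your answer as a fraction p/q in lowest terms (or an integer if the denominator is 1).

Computing P^5 by repeated multiplication:
P^1 =
  0: [1/16, 7/16, 3/16, 5/16]
  1: [3/16, 9/16, 3/16, 1/16]
  2: [9/16, 1/16, 1/8, 1/4]
  3: [3/8, 1/8, 5/16, 3/16]
P^2 =
  0: [79/256, 83/256, 55/256, 39/256]
  1: [63/256, 107/256, 47/256, 39/256]
  2: [27/128, 41/128, 27/128, 33/128]
  3: [75/256, 71/256, 49/256, 61/256]
P^3 =
  0: [1057/4096, 1433/4096, 791/4096, 815/4096]
  1: [1041/4096, 1529/4096, 799/4096, 727/4096]
  2: [591/2048, 651/2048, 423/2048, 383/2048]
  3: [1095/4096, 1335/4096, 841/4096, 825/4096]
P^4 =
  0: [17365/65536, 22717/65536, 13127/65536, 12327/65536]
  1: [17181/65536, 23301/65536, 12943/65536, 12111/65536]
  2: [8649/32768, 11185/32768, 6487/32768, 6447/32768]
  3: [17619/65536, 22171/65536, 13097/65536, 12649/65536]
P^5 =
  0: [277621/1048576, 363789/1048576, 208135/1048576, 199031/1048576]
  1: [276237/1048576, 367141/1048576, 207887/1048576, 197311/1048576]
  2: [139269/524288, 180589/524288, 104711/524288, 99719/524288]
  3: [277899/1048576, 361267/1048576, 208809/1048576, 200601/1048576]

(P^5)[3 -> 3] = 200601/1048576

Answer: 200601/1048576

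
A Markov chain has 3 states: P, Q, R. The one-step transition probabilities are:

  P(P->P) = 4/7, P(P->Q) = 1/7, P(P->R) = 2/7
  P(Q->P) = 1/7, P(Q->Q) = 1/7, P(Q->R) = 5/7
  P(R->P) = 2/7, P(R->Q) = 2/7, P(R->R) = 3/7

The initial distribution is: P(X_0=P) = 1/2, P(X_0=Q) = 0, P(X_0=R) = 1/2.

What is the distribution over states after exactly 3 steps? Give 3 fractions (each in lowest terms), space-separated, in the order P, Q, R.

Answer: 251/686 10/49 295/686

Derivation:
Propagating the distribution step by step (d_{t+1} = d_t * P):
d_0 = (P=1/2, Q=0, R=1/2)
  d_1[P] = 1/2*4/7 + 0*1/7 + 1/2*2/7 = 3/7
  d_1[Q] = 1/2*1/7 + 0*1/7 + 1/2*2/7 = 3/14
  d_1[R] = 1/2*2/7 + 0*5/7 + 1/2*3/7 = 5/14
d_1 = (P=3/7, Q=3/14, R=5/14)
  d_2[P] = 3/7*4/7 + 3/14*1/7 + 5/14*2/7 = 37/98
  d_2[Q] = 3/7*1/7 + 3/14*1/7 + 5/14*2/7 = 19/98
  d_2[R] = 3/7*2/7 + 3/14*5/7 + 5/14*3/7 = 3/7
d_2 = (P=37/98, Q=19/98, R=3/7)
  d_3[P] = 37/98*4/7 + 19/98*1/7 + 3/7*2/7 = 251/686
  d_3[Q] = 37/98*1/7 + 19/98*1/7 + 3/7*2/7 = 10/49
  d_3[R] = 37/98*2/7 + 19/98*5/7 + 3/7*3/7 = 295/686
d_3 = (P=251/686, Q=10/49, R=295/686)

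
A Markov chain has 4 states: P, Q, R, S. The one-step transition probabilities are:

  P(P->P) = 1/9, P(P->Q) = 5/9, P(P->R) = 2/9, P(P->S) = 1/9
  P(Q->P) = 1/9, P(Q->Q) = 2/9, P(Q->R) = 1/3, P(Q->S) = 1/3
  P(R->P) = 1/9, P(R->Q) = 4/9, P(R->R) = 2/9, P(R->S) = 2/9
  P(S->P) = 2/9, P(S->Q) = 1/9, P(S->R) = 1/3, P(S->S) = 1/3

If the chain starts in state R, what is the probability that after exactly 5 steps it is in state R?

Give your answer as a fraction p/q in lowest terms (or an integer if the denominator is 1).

Answer: 16882/59049

Derivation:
Computing P^5 by repeated multiplication:
P^1 =
  P: [1/9, 5/9, 2/9, 1/9]
  Q: [1/9, 2/9, 1/3, 1/3]
  R: [1/9, 4/9, 2/9, 2/9]
  S: [2/9, 1/9, 1/3, 1/3]
P^2 =
  P: [10/81, 8/27, 8/27, 23/81]
  Q: [4/27, 8/27, 23/81, 22/81]
  R: [11/81, 23/81, 8/27, 23/81]
  S: [4/27, 1/3, 22/81, 20/81]
P^3 =
  P: [104/729, 217/729, 209/729, 199/729]
  Q: [103/729, 74/243, 208/729, 196/729]
  R: [104/729, 220/729, 208/729, 197/729]
  S: [101/729, 74/243, 209/729, 197/729]
P^4 =
  P: [928/6561, 221/729, 1874/6561, 590/2187]
  Q: [925/6561, 1987/6561, 1876/6561, 197/729]
  R: [926/6561, 221/729, 625/2187, 1771/6561]
  S: [926/6561, 1982/6561, 1877/6561, 592/2187]
P^5 =
  P: [2777/19683, 17884/59049, 5627/19683, 15953/59049]
  Q: [926/6561, 17876/59049, 16882/59049, 197/729]
  R: [8332/59049, 17879/59049, 16882/59049, 15956/59049]
  S: [2779/19683, 17878/59049, 16880/59049, 5318/19683]

(P^5)[R -> R] = 16882/59049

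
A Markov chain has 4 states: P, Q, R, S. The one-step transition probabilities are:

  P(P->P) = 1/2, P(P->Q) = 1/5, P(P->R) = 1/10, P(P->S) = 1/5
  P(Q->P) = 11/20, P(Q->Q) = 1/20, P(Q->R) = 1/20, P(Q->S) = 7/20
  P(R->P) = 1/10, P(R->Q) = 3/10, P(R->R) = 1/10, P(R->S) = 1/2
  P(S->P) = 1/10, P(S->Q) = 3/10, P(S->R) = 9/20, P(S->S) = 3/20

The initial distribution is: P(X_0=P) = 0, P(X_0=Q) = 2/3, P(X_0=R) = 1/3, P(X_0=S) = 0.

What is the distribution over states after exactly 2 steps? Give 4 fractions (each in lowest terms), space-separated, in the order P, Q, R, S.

Answer: 8/25 17/75 7/30 11/50

Derivation:
Propagating the distribution step by step (d_{t+1} = d_t * P):
d_0 = (P=0, Q=2/3, R=1/3, S=0)
  d_1[P] = 0*1/2 + 2/3*11/20 + 1/3*1/10 + 0*1/10 = 2/5
  d_1[Q] = 0*1/5 + 2/3*1/20 + 1/3*3/10 + 0*3/10 = 2/15
  d_1[R] = 0*1/10 + 2/3*1/20 + 1/3*1/10 + 0*9/20 = 1/15
  d_1[S] = 0*1/5 + 2/3*7/20 + 1/3*1/2 + 0*3/20 = 2/5
d_1 = (P=2/5, Q=2/15, R=1/15, S=2/5)
  d_2[P] = 2/5*1/2 + 2/15*11/20 + 1/15*1/10 + 2/5*1/10 = 8/25
  d_2[Q] = 2/5*1/5 + 2/15*1/20 + 1/15*3/10 + 2/5*3/10 = 17/75
  d_2[R] = 2/5*1/10 + 2/15*1/20 + 1/15*1/10 + 2/5*9/20 = 7/30
  d_2[S] = 2/5*1/5 + 2/15*7/20 + 1/15*1/2 + 2/5*3/20 = 11/50
d_2 = (P=8/25, Q=17/75, R=7/30, S=11/50)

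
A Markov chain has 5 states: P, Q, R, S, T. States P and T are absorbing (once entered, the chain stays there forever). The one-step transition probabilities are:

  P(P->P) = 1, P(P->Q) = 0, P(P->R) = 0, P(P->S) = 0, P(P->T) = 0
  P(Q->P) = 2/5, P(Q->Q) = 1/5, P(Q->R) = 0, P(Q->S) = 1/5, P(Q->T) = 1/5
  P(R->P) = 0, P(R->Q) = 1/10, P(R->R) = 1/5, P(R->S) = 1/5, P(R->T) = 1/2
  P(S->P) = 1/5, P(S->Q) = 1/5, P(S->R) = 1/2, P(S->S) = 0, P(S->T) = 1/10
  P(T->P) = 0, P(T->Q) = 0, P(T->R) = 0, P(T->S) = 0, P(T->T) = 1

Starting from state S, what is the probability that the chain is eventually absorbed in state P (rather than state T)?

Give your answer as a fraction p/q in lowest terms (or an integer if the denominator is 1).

Answer: 106/259

Derivation:
Let a_i = P(absorbed in P | start in state i).
Boundary conditions: a_P = 1, a_T = 0.
For each transient state i, a_i = sum_j P(i->j) * a_j:
  a_Q = 2/5*a_P + 1/5*a_Q + 0*a_R + 1/5*a_S + 1/5*a_T
  a_R = 0*a_P + 1/10*a_Q + 1/5*a_R + 1/5*a_S + 1/2*a_T
  a_S = 1/5*a_P + 1/5*a_Q + 1/2*a_R + 0*a_S + 1/10*a_T

Substituting a_P = 1 and a_T = 0, rearrange to (I - Q) a = r where r[i] = P(i -> P):
  [4/5, 0, -1/5] . (a_Q, a_R, a_S) = 2/5
  [-1/10, 4/5, -1/5] . (a_Q, a_R, a_S) = 0
  [-1/5, -1/2, 1] . (a_Q, a_R, a_S) = 1/5

Solving yields:
  a_Q = 156/259
  a_R = 46/259
  a_S = 106/259

Starting state is S, so the absorption probability is a_S = 106/259.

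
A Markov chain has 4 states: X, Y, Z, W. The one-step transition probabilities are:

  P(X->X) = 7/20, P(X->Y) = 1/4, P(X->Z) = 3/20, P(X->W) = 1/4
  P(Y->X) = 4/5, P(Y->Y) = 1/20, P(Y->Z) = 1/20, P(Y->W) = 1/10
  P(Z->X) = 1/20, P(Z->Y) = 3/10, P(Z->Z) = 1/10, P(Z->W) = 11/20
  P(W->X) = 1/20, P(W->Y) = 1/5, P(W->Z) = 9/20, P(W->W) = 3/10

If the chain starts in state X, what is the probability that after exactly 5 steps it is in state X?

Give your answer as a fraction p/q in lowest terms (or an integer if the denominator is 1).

Answer: 933007/3200000

Derivation:
Computing P^5 by repeated multiplication:
P^1 =
  X: [7/20, 1/4, 3/20, 1/4]
  Y: [4/5, 1/20, 1/20, 1/10]
  Z: [1/20, 3/10, 1/10, 11/20]
  W: [1/20, 1/5, 9/20, 3/10]
P^2 =
  X: [137/400, 39/200, 77/400, 27/100]
  Y: [131/400, 19/80, 69/400, 21/80]
  Z: [29/100, 67/400, 7/25, 21/80]
  W: [43/200, 87/400, 79/400, 37/100]
P^3 =
  X: [299/1000, 1657/8000, 323/1600, 73/250]
  Y: [2611/8000, 99/500, 1571/8000, 1117/4000]
  Z: [2101/8000, 1739/8000, 99/500, 161/500]
  W: [2221/8000, 1583/8000, 367/1600, 2361/8000]
P^4 =
  X: [47207/160000, 32651/160000, 33087/160000, 9411/32000]
  Y: [23713/80000, 33001/160000, 6533/32000, 11727/40000]
  Z: [46691/160000, 8013/40000, 17197/80000, 46863/160000]
  W: [45071/160000, 16571/80000, 6633/32000, 24311/80000]
P^5 =
  X: [933007/3200000, 163857/800000, 663941/3200000, 118453/400000]
  Y: [939571/3200000, 653753/3200000, 662781/3200000, 188779/640000]
  Z: [460463/1600000, 659323/3200000, 16567/80000, 957071/3200000]
  W: [231889/800000, 26079/128000, 672283/3200000, 474093/1600000]

(P^5)[X -> X] = 933007/3200000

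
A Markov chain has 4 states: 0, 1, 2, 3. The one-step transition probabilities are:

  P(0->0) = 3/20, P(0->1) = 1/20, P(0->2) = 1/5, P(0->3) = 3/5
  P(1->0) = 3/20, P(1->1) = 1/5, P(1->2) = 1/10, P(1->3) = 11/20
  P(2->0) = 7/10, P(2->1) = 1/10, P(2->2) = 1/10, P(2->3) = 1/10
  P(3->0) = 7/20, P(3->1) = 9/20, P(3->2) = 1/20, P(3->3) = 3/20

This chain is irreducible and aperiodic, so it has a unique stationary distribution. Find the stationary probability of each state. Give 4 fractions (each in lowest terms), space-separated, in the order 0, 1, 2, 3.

The stationary distribution satisfies pi = pi * P, i.e.:
  pi_0 = 3/20*pi_0 + 3/20*pi_1 + 7/10*pi_2 + 7/20*pi_3
  pi_1 = 1/20*pi_0 + 1/5*pi_1 + 1/10*pi_2 + 9/20*pi_3
  pi_2 = 1/5*pi_0 + 1/10*pi_1 + 1/10*pi_2 + 1/20*pi_3
  pi_3 = 3/5*pi_0 + 11/20*pi_1 + 1/10*pi_2 + 3/20*pi_3
with normalization: pi_0 + pi_1 + pi_2 + pi_3 = 1.

Using the first 3 balance equations plus normalization, the linear system A*pi = b is:
  [-17/20, 3/20, 7/10, 7/20] . pi = 0
  [1/20, -4/5, 1/10, 9/20] . pi = 0
  [1/5, 1/10, -9/10, 1/20] . pi = 0
  [1, 1, 1, 1] . pi = 1

Solving yields:
  pi_0 = 2956/10407
  pi_1 = 2480/10407
  pi_2 = 1145/10407
  pi_3 = 3826/10407

Verification (pi * P):
  2956/10407*3/20 + 2480/10407*3/20 + 1145/10407*7/10 + 3826/10407*7/20 = 2956/10407 = pi_0  (ok)
  2956/10407*1/20 + 2480/10407*1/5 + 1145/10407*1/10 + 3826/10407*9/20 = 2480/10407 = pi_1  (ok)
  2956/10407*1/5 + 2480/10407*1/10 + 1145/10407*1/10 + 3826/10407*1/20 = 1145/10407 = pi_2  (ok)
  2956/10407*3/5 + 2480/10407*11/20 + 1145/10407*1/10 + 3826/10407*3/20 = 3826/10407 = pi_3  (ok)

Answer: 2956/10407 2480/10407 1145/10407 3826/10407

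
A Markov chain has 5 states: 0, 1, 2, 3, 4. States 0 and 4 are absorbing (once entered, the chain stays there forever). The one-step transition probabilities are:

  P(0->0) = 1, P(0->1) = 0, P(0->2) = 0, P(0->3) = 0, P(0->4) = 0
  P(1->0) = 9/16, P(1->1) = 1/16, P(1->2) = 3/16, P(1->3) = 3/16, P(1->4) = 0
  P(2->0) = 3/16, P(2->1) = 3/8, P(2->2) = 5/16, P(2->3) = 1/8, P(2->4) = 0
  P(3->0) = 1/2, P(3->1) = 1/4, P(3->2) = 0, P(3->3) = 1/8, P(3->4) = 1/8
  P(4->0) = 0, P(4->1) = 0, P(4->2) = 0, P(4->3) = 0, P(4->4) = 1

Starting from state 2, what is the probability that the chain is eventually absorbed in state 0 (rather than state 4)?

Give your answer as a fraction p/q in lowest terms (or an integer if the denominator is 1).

Answer: 301/317

Derivation:
Let a_i = P(absorbed in 0 | start in state i).
Boundary conditions: a_0 = 1, a_4 = 0.
For each transient state i, a_i = sum_j P(i->j) * a_j:
  a_1 = 9/16*a_0 + 1/16*a_1 + 3/16*a_2 + 3/16*a_3 + 0*a_4
  a_2 = 3/16*a_0 + 3/8*a_1 + 5/16*a_2 + 1/8*a_3 + 0*a_4
  a_3 = 1/2*a_0 + 1/4*a_1 + 0*a_2 + 1/8*a_3 + 1/8*a_4

Substituting a_0 = 1 and a_4 = 0, rearrange to (I - Q) a = r where r[i] = P(i -> 0):
  [15/16, -3/16, -3/16] . (a_1, a_2, a_3) = 9/16
  [-3/8, 11/16, -1/8] . (a_1, a_2, a_3) = 3/16
  [-1/4, 0, 7/8] . (a_1, a_2, a_3) = 1/2

Solving yields:
  a_1 = 304/317
  a_2 = 301/317
  a_3 = 268/317

Starting state is 2, so the absorption probability is a_2 = 301/317.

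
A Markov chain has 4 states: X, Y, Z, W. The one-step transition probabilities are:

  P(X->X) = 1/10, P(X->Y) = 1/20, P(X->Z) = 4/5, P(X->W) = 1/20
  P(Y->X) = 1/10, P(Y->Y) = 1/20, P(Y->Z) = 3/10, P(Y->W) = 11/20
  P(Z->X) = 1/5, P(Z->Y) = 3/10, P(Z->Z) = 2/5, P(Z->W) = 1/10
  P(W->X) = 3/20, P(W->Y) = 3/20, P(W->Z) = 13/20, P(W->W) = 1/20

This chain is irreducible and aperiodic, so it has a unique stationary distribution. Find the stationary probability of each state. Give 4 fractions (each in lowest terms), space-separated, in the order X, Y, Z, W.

The stationary distribution satisfies pi = pi * P, i.e.:
  pi_X = 1/10*pi_X + 1/10*pi_Y + 1/5*pi_Z + 3/20*pi_W
  pi_Y = 1/20*pi_X + 1/20*pi_Y + 3/10*pi_Z + 3/20*pi_W
  pi_Z = 4/5*pi_X + 3/10*pi_Y + 2/5*pi_Z + 13/20*pi_W
  pi_W = 1/20*pi_X + 11/20*pi_Y + 1/10*pi_Z + 1/20*pi_W
with normalization: pi_X + pi_Y + pi_Z + pi_W = 1.

Using the first 3 balance equations plus normalization, the linear system A*pi = b is:
  [-9/10, 1/10, 1/5, 3/20] . pi = 0
  [1/20, -19/20, 3/10, 3/20] . pi = 0
  [4/5, 3/10, -3/5, 13/20] . pi = 0
  [1, 1, 1, 1] . pi = 1

Solving yields:
  pi_X = 932/5935
  pi_Y = 1118/5935
  pi_Z = 577/1187
  pi_W = 200/1187

Verification (pi * P):
  932/5935*1/10 + 1118/5935*1/10 + 577/1187*1/5 + 200/1187*3/20 = 932/5935 = pi_X  (ok)
  932/5935*1/20 + 1118/5935*1/20 + 577/1187*3/10 + 200/1187*3/20 = 1118/5935 = pi_Y  (ok)
  932/5935*4/5 + 1118/5935*3/10 + 577/1187*2/5 + 200/1187*13/20 = 577/1187 = pi_Z  (ok)
  932/5935*1/20 + 1118/5935*11/20 + 577/1187*1/10 + 200/1187*1/20 = 200/1187 = pi_W  (ok)

Answer: 932/5935 1118/5935 577/1187 200/1187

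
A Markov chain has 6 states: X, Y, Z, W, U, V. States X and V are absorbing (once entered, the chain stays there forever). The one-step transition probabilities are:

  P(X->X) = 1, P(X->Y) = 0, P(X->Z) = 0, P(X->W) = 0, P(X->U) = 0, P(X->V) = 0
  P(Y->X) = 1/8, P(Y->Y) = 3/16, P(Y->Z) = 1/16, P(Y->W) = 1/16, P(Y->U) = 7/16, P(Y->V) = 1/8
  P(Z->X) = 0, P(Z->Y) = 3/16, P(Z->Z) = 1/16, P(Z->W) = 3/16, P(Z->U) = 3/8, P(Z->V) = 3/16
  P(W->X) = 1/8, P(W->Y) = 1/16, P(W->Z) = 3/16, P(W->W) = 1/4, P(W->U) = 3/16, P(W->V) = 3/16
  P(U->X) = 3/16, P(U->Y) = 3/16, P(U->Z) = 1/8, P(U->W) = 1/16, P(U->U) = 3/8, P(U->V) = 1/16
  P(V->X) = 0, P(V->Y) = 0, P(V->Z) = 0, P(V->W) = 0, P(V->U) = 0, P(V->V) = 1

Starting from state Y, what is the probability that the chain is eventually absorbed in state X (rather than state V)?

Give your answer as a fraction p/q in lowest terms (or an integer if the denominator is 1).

Let a_i = P(absorbed in X | start in state i).
Boundary conditions: a_X = 1, a_V = 0.
For each transient state i, a_i = sum_j P(i->j) * a_j:
  a_Y = 1/8*a_X + 3/16*a_Y + 1/16*a_Z + 1/16*a_W + 7/16*a_U + 1/8*a_V
  a_Z = 0*a_X + 3/16*a_Y + 1/16*a_Z + 3/16*a_W + 3/8*a_U + 3/16*a_V
  a_W = 1/8*a_X + 1/16*a_Y + 3/16*a_Z + 1/4*a_W + 3/16*a_U + 3/16*a_V
  a_U = 3/16*a_X + 3/16*a_Y + 1/8*a_Z + 1/16*a_W + 3/8*a_U + 1/16*a_V

Substituting a_X = 1 and a_V = 0, rearrange to (I - Q) a = r where r[i] = P(i -> X):
  [13/16, -1/16, -1/16, -7/16] . (a_Y, a_Z, a_W, a_U) = 1/8
  [-3/16, 15/16, -3/16, -3/8] . (a_Y, a_Z, a_W, a_U) = 0
  [-1/16, -3/16, 3/4, -3/16] . (a_Y, a_Z, a_W, a_U) = 1/8
  [-3/16, -1/8, -1/16, 5/8] . (a_Y, a_Z, a_W, a_U) = 3/16

Solving yields:
  a_Y = 509/929
  a_Z = 413/929
  a_W = 440/929
  a_U = 558/929

Starting state is Y, so the absorption probability is a_Y = 509/929.

Answer: 509/929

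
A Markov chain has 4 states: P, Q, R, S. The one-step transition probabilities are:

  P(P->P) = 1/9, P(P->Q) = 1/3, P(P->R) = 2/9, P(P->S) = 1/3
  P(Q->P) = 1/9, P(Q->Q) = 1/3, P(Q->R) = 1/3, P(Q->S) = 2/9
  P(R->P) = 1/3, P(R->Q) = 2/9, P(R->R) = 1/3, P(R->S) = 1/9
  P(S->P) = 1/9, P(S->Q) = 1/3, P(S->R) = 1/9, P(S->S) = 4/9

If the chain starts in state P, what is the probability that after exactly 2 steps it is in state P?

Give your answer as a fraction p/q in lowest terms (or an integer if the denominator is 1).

Answer: 13/81

Derivation:
Computing P^2 by repeated multiplication:
P^1 =
  P: [1/9, 1/3, 2/9, 1/3]
  Q: [1/9, 1/3, 1/3, 2/9]
  R: [1/3, 2/9, 1/3, 1/9]
  S: [1/9, 1/3, 1/9, 4/9]
P^2 =
  P: [13/81, 25/81, 20/81, 23/81]
  Q: [5/27, 8/27, 22/81, 20/81]
  R: [5/27, 8/27, 22/81, 20/81]
  S: [11/81, 26/81, 2/9, 26/81]

(P^2)[P -> P] = 13/81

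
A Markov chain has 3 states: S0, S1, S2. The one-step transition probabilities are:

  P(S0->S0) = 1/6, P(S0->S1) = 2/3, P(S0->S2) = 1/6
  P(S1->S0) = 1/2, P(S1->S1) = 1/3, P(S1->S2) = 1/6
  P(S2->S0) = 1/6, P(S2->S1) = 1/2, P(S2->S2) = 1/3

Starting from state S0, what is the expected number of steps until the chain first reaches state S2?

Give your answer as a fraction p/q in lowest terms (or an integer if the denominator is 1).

Answer: 6

Derivation:
Let h_i = expected steps to first reach S2 from state i.
Boundary: h_S2 = 0.
First-step equations for the other states:
  h_S0 = 1 + 1/6*h_S0 + 2/3*h_S1 + 1/6*h_S2
  h_S1 = 1 + 1/2*h_S0 + 1/3*h_S1 + 1/6*h_S2

Substituting h_S2 = 0 and rearranging gives the linear system (I - Q) h = 1:
  [5/6, -2/3] . (h_S0, h_S1) = 1
  [-1/2, 2/3] . (h_S0, h_S1) = 1

Solving yields:
  h_S0 = 6
  h_S1 = 6

Starting state is S0, so the expected hitting time is h_S0 = 6.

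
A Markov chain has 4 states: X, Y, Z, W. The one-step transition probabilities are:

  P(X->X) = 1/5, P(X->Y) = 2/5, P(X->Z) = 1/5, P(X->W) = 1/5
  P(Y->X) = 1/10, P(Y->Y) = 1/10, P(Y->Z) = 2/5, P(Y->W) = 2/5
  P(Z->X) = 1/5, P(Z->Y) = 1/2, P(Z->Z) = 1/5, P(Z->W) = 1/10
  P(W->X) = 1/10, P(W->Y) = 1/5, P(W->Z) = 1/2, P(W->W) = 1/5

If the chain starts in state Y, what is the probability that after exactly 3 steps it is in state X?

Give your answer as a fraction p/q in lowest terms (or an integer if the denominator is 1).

Computing P^3 by repeated multiplication:
P^1 =
  X: [1/5, 2/5, 1/5, 1/5]
  Y: [1/10, 1/10, 2/5, 2/5]
  Z: [1/5, 1/2, 1/5, 1/10]
  W: [1/10, 1/5, 1/2, 1/5]
P^2 =
  X: [7/50, 13/50, 17/50, 13/50]
  Y: [3/20, 33/100, 17/50, 9/50]
  Z: [7/50, 1/4, 33/100, 7/25]
  W: [4/25, 7/20, 3/10, 19/100]
P^3 =
  X: [37/250, 38/125, 33/100, 109/500]
  Y: [149/1000, 299/1000, 8/25, 29/125]
  Z: [147/1000, 151/500, 167/500, 217/1000]
  W: [73/500, 287/1000, 327/1000, 6/25]

(P^3)[Y -> X] = 149/1000

Answer: 149/1000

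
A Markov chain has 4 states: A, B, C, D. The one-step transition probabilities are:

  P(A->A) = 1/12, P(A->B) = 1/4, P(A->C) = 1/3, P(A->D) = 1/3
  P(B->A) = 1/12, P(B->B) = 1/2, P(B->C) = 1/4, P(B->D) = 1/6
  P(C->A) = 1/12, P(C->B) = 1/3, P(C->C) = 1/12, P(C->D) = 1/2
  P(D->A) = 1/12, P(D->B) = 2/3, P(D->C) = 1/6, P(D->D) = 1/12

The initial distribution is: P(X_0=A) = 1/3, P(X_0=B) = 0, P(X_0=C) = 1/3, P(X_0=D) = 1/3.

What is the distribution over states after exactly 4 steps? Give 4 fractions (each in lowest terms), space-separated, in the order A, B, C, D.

Answer: 1/12 313/648 4223/20736 4769/20736

Derivation:
Propagating the distribution step by step (d_{t+1} = d_t * P):
d_0 = (A=1/3, B=0, C=1/3, D=1/3)
  d_1[A] = 1/3*1/12 + 0*1/12 + 1/3*1/12 + 1/3*1/12 = 1/12
  d_1[B] = 1/3*1/4 + 0*1/2 + 1/3*1/3 + 1/3*2/3 = 5/12
  d_1[C] = 1/3*1/3 + 0*1/4 + 1/3*1/12 + 1/3*1/6 = 7/36
  d_1[D] = 1/3*1/3 + 0*1/6 + 1/3*1/2 + 1/3*1/12 = 11/36
d_1 = (A=1/12, B=5/12, C=7/36, D=11/36)
  d_2[A] = 1/12*1/12 + 5/12*1/12 + 7/36*1/12 + 11/36*1/12 = 1/12
  d_2[B] = 1/12*1/4 + 5/12*1/2 + 7/36*1/3 + 11/36*2/3 = 215/432
  d_2[C] = 1/12*1/3 + 5/12*1/4 + 7/36*1/12 + 11/36*1/6 = 43/216
  d_2[D] = 1/12*1/3 + 5/12*1/6 + 7/36*1/2 + 11/36*1/12 = 95/432
d_2 = (A=1/12, B=215/432, C=43/216, D=95/432)
  d_3[A] = 1/12*1/12 + 215/432*1/12 + 43/216*1/12 + 95/432*1/12 = 1/12
  d_3[B] = 1/12*1/4 + 215/432*1/2 + 43/216*1/3 + 95/432*2/3 = 139/288
  d_3[C] = 1/12*1/3 + 215/432*1/4 + 43/216*1/12 + 95/432*1/6 = 355/1728
  d_3[D] = 1/12*1/3 + 215/432*1/6 + 43/216*1/2 + 95/432*1/12 = 395/1728
d_3 = (A=1/12, B=139/288, C=355/1728, D=395/1728)
  d_4[A] = 1/12*1/12 + 139/288*1/12 + 355/1728*1/12 + 395/1728*1/12 = 1/12
  d_4[B] = 1/12*1/4 + 139/288*1/2 + 355/1728*1/3 + 395/1728*2/3 = 313/648
  d_4[C] = 1/12*1/3 + 139/288*1/4 + 355/1728*1/12 + 395/1728*1/6 = 4223/20736
  d_4[D] = 1/12*1/3 + 139/288*1/6 + 355/1728*1/2 + 395/1728*1/12 = 4769/20736
d_4 = (A=1/12, B=313/648, C=4223/20736, D=4769/20736)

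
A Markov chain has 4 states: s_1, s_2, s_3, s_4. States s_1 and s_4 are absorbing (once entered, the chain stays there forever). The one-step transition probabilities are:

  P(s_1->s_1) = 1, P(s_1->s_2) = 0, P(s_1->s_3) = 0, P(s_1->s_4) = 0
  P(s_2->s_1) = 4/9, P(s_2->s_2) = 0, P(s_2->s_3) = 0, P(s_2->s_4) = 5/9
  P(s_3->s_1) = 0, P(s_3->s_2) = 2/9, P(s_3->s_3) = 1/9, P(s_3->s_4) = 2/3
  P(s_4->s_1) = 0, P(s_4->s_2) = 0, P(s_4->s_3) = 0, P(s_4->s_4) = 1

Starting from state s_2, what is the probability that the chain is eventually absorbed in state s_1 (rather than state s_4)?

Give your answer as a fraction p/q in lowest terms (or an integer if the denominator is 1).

Let a_i = P(absorbed in s_1 | start in state i).
Boundary conditions: a_s_1 = 1, a_s_4 = 0.
For each transient state i, a_i = sum_j P(i->j) * a_j:
  a_s_2 = 4/9*a_s_1 + 0*a_s_2 + 0*a_s_3 + 5/9*a_s_4
  a_s_3 = 0*a_s_1 + 2/9*a_s_2 + 1/9*a_s_3 + 2/3*a_s_4

Substituting a_s_1 = 1 and a_s_4 = 0, rearrange to (I - Q) a = r where r[i] = P(i -> s_1):
  [1, 0] . (a_s_2, a_s_3) = 4/9
  [-2/9, 8/9] . (a_s_2, a_s_3) = 0

Solving yields:
  a_s_2 = 4/9
  a_s_3 = 1/9

Starting state is s_2, so the absorption probability is a_s_2 = 4/9.

Answer: 4/9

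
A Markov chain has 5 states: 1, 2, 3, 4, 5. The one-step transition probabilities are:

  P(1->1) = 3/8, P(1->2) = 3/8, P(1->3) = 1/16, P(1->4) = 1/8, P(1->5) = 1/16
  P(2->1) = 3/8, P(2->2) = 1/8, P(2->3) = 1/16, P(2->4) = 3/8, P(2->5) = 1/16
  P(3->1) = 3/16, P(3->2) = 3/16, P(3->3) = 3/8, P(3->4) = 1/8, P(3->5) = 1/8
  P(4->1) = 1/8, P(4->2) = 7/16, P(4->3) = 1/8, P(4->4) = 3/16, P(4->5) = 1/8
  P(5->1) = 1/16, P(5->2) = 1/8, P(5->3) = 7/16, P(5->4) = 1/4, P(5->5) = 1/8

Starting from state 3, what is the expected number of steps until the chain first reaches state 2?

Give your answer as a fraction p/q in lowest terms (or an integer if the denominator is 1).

Answer: 49408/12621

Derivation:
Let h_i = expected steps to first reach 2 from state i.
Boundary: h_2 = 0.
First-step equations for the other states:
  h_1 = 1 + 3/8*h_1 + 3/8*h_2 + 1/16*h_3 + 1/8*h_4 + 1/16*h_5
  h_3 = 1 + 3/16*h_1 + 3/16*h_2 + 3/8*h_3 + 1/8*h_4 + 1/8*h_5
  h_4 = 1 + 1/8*h_1 + 7/16*h_2 + 1/8*h_3 + 3/16*h_4 + 1/8*h_5
  h_5 = 1 + 1/16*h_1 + 1/8*h_2 + 7/16*h_3 + 1/4*h_4 + 1/8*h_5

Substituting h_2 = 0 and rearranging gives the linear system (I - Q) h = 1:
  [5/8, -1/16, -1/8, -1/16] . (h_1, h_3, h_4, h_5) = 1
  [-3/16, 5/8, -1/8, -1/8] . (h_1, h_3, h_4, h_5) = 1
  [-1/8, -1/8, 13/16, -1/8] . (h_1, h_3, h_4, h_5) = 1
  [-1/16, -7/16, -1/4, 7/8] . (h_1, h_3, h_4, h_5) = 1

Solving yields:
  h_1 = 12592/4207
  h_3 = 49408/12621
  h_4 = 12336/4207
  h_5 = 52400/12621

Starting state is 3, so the expected hitting time is h_3 = 49408/12621.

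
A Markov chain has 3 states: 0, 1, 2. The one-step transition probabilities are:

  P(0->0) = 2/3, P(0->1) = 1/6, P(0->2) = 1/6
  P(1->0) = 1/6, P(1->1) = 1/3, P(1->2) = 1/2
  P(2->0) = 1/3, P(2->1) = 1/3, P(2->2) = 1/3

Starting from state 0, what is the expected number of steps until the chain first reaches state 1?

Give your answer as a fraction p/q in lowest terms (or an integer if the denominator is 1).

Answer: 5

Derivation:
Let h_i = expected steps to first reach 1 from state i.
Boundary: h_1 = 0.
First-step equations for the other states:
  h_0 = 1 + 2/3*h_0 + 1/6*h_1 + 1/6*h_2
  h_2 = 1 + 1/3*h_0 + 1/3*h_1 + 1/3*h_2

Substituting h_1 = 0 and rearranging gives the linear system (I - Q) h = 1:
  [1/3, -1/6] . (h_0, h_2) = 1
  [-1/3, 2/3] . (h_0, h_2) = 1

Solving yields:
  h_0 = 5
  h_2 = 4

Starting state is 0, so the expected hitting time is h_0 = 5.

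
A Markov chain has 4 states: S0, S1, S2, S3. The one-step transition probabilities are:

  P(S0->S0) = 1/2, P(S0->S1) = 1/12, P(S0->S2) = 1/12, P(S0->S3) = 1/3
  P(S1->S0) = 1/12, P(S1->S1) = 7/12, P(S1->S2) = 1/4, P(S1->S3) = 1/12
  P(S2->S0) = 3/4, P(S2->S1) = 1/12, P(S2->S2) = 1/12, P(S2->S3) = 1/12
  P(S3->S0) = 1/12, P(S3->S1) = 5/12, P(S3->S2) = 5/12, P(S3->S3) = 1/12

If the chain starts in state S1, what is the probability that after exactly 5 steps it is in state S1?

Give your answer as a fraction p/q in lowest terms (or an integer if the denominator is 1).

Computing P^5 by repeated multiplication:
P^1 =
  S0: [1/2, 1/12, 1/12, 1/3]
  S1: [1/12, 7/12, 1/4, 1/12]
  S2: [3/4, 1/12, 1/12, 1/12]
  S3: [1/12, 5/12, 5/12, 1/12]
P^2 =
  S0: [25/72, 17/72, 5/24, 5/24]
  S1: [41/144, 29/72, 5/24, 5/48]
  S2: [65/144, 11/72, 1/8, 13/48]
  S3: [19/48, 23/72, 13/72, 5/48]
P^3 =
  S0: [317/864, 13/48, 83/432, 49/288]
  S1: [589/1728, 23/72, 5/27, 89/576]
  S2: [613/1728, 1/4, 43/216, 113/576]
  S3: [637/1728, 5/18, 37/216, 35/192]
P^4 =
  S0: [1259/3456, 119/432, 5/27, 605/3456]
  S1: [2411/6912, 509/1728, 325/1728, 1165/6912]
  S2: [2515/6912, 473/1728, 329/1728, 1189/6912]
  S3: [809/2304, 163/576, 329/1728, 1213/6912]
P^5 =
  S0: [4957/13824, 2897/10368, 1945/10368, 2411/13824]
  S1: [3263/9216, 5947/20736, 3911/20736, 4715/27648]
  S2: [3335/9216, 5755/20736, 3863/20736, 4819/27648]
  S3: [29575/82944, 5875/20736, 3919/20736, 1577/9216]

(P^5)[S1 -> S1] = 5947/20736

Answer: 5947/20736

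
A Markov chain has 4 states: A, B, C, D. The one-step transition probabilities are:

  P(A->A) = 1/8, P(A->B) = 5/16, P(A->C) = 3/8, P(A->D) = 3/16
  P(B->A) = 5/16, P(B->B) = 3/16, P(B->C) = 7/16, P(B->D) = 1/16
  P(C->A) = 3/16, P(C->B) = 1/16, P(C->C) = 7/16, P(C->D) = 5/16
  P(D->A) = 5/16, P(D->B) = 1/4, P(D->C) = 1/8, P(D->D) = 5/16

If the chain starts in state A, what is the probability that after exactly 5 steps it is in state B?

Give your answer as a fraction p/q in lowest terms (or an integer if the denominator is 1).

Computing P^5 by repeated multiplication:
P^1 =
  A: [1/8, 5/16, 3/8, 3/16]
  B: [5/16, 3/16, 7/16, 1/16]
  C: [3/16, 1/16, 7/16, 5/16]
  D: [5/16, 1/4, 1/8, 5/16]
P^2 =
  A: [31/128, 43/256, 95/256, 7/32]
  B: [51/256, 45/256, 51/128, 29/128]
  C: [57/256, 45/256, 21/64, 35/128]
  D: [61/256, 59/256, 41/128, 27/128]
P^3 =
  A: [113/512, 379/2048, 725/2048, 123/512]
  B: [923/4096, 181/1024, 1451/4096, 499/2048]
  C: [941/4096, 49/256, 1385/4096, 493/2048]
  D: [933/4096, 195/1024, 1461/4096, 461/2048]
P^4 =
  A: [3717/16384, 3045/16384, 357/1024, 1955/8192]
  B: [14809/65536, 6115/32768, 22759/65536, 7869/32768]
  C: [14887/65536, 6193/32768, 22801/65536, 7731/32768]
  D: [14759/65536, 6077/32768, 23129/65536, 7747/32768]
P^5 =
  A: [59345/262144, 3067/16384, 91421/262144, 31153/131072]
  B: [237735/1048576, 98223/524288, 365253/1048576, 124571/524288]
  C: [237417/1048576, 98121/524288, 366555/1048576, 124181/524288]
  D: [237145/1048576, 97681/524288, 366523/1048576, 124773/524288]

(P^5)[A -> B] = 3067/16384

Answer: 3067/16384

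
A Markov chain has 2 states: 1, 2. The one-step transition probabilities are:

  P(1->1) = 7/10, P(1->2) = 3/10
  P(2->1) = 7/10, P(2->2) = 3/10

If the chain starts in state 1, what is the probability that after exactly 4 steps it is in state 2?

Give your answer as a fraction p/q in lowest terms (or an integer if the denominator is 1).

Answer: 3/10

Derivation:
Computing P^4 by repeated multiplication:
P^1 =
  1: [7/10, 3/10]
  2: [7/10, 3/10]
P^2 =
  1: [7/10, 3/10]
  2: [7/10, 3/10]
P^3 =
  1: [7/10, 3/10]
  2: [7/10, 3/10]
P^4 =
  1: [7/10, 3/10]
  2: [7/10, 3/10]

(P^4)[1 -> 2] = 3/10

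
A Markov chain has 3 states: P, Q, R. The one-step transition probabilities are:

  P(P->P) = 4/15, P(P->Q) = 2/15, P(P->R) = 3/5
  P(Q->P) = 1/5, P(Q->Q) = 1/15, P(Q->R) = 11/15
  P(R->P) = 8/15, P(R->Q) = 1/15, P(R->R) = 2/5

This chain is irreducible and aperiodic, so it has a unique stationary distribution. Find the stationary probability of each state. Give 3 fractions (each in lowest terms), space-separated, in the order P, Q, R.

The stationary distribution satisfies pi = pi * P, i.e.:
  pi_P = 4/15*pi_P + 1/5*pi_Q + 8/15*pi_R
  pi_Q = 2/15*pi_P + 1/15*pi_Q + 1/15*pi_R
  pi_R = 3/5*pi_P + 11/15*pi_Q + 2/5*pi_R
with normalization: pi_P + pi_Q + pi_R = 1.

Using the first 2 balance equations plus normalization, the linear system A*pi = b is:
  [-11/15, 1/5, 8/15] . pi = 0
  [2/15, -14/15, 1/15] . pi = 0
  [1, 1, 1] . pi = 1

Solving yields:
  pi_P = 23/58
  pi_Q = 27/290
  pi_R = 74/145

Verification (pi * P):
  23/58*4/15 + 27/290*1/5 + 74/145*8/15 = 23/58 = pi_P  (ok)
  23/58*2/15 + 27/290*1/15 + 74/145*1/15 = 27/290 = pi_Q  (ok)
  23/58*3/5 + 27/290*11/15 + 74/145*2/5 = 74/145 = pi_R  (ok)

Answer: 23/58 27/290 74/145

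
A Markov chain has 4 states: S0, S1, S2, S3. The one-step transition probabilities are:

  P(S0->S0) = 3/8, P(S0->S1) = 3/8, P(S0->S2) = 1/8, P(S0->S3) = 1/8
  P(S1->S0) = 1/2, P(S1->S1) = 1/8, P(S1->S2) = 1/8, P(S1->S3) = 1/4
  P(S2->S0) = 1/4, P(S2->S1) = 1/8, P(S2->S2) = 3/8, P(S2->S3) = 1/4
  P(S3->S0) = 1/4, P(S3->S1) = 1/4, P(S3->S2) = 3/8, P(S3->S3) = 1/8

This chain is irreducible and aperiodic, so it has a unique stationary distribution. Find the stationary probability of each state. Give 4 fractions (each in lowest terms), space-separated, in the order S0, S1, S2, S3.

Answer: 83/235 111/470 107/470 43/235

Derivation:
The stationary distribution satisfies pi = pi * P, i.e.:
  pi_S0 = 3/8*pi_S0 + 1/2*pi_S1 + 1/4*pi_S2 + 1/4*pi_S3
  pi_S1 = 3/8*pi_S0 + 1/8*pi_S1 + 1/8*pi_S2 + 1/4*pi_S3
  pi_S2 = 1/8*pi_S0 + 1/8*pi_S1 + 3/8*pi_S2 + 3/8*pi_S3
  pi_S3 = 1/8*pi_S0 + 1/4*pi_S1 + 1/4*pi_S2 + 1/8*pi_S3
with normalization: pi_S0 + pi_S1 + pi_S2 + pi_S3 = 1.

Using the first 3 balance equations plus normalization, the linear system A*pi = b is:
  [-5/8, 1/2, 1/4, 1/4] . pi = 0
  [3/8, -7/8, 1/8, 1/4] . pi = 0
  [1/8, 1/8, -5/8, 3/8] . pi = 0
  [1, 1, 1, 1] . pi = 1

Solving yields:
  pi_S0 = 83/235
  pi_S1 = 111/470
  pi_S2 = 107/470
  pi_S3 = 43/235

Verification (pi * P):
  83/235*3/8 + 111/470*1/2 + 107/470*1/4 + 43/235*1/4 = 83/235 = pi_S0  (ok)
  83/235*3/8 + 111/470*1/8 + 107/470*1/8 + 43/235*1/4 = 111/470 = pi_S1  (ok)
  83/235*1/8 + 111/470*1/8 + 107/470*3/8 + 43/235*3/8 = 107/470 = pi_S2  (ok)
  83/235*1/8 + 111/470*1/4 + 107/470*1/4 + 43/235*1/8 = 43/235 = pi_S3  (ok)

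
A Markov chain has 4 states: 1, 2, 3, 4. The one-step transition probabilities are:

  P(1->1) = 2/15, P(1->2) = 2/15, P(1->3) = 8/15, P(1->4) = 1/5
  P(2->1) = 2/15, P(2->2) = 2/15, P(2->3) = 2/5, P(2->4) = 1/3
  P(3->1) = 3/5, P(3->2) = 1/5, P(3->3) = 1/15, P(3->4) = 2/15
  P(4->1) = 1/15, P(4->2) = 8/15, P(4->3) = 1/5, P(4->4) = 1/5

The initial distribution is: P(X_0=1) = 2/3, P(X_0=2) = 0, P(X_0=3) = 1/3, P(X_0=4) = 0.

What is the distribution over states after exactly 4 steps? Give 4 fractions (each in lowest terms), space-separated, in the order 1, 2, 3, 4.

Propagating the distribution step by step (d_{t+1} = d_t * P):
d_0 = (1=2/3, 2=0, 3=1/3, 4=0)
  d_1[1] = 2/3*2/15 + 0*2/15 + 1/3*3/5 + 0*1/15 = 13/45
  d_1[2] = 2/3*2/15 + 0*2/15 + 1/3*1/5 + 0*8/15 = 7/45
  d_1[3] = 2/3*8/15 + 0*2/5 + 1/3*1/15 + 0*1/5 = 17/45
  d_1[4] = 2/3*1/5 + 0*1/3 + 1/3*2/15 + 0*1/5 = 8/45
d_1 = (1=13/45, 2=7/45, 3=17/45, 4=8/45)
  d_2[1] = 13/45*2/15 + 7/45*2/15 + 17/45*3/5 + 8/45*1/15 = 67/225
  d_2[2] = 13/45*2/15 + 7/45*2/15 + 17/45*1/5 + 8/45*8/15 = 31/135
  d_2[3] = 13/45*8/15 + 7/45*2/5 + 17/45*1/15 + 8/45*1/5 = 187/675
  d_2[4] = 13/45*1/5 + 7/45*1/3 + 17/45*2/15 + 8/45*1/5 = 44/225
d_2 = (1=67/225, 2=31/135, 3=187/675, 4=44/225)
  d_3[1] = 67/225*2/15 + 31/135*2/15 + 187/675*3/5 + 44/225*1/15 = 2527/10125
  d_3[2] = 67/225*2/15 + 31/135*2/15 + 187/675*1/5 + 44/225*8/15 = 2329/10125
  d_3[3] = 67/225*8/15 + 31/135*2/5 + 187/675*1/15 + 44/225*1/5 = 3121/10125
  d_3[4] = 67/225*1/5 + 31/135*1/3 + 187/675*2/15 + 44/225*1/5 = 716/3375
d_3 = (1=2527/10125, 2=2329/10125, 3=3121/10125, 4=716/3375)
  d_4[1] = 2527/10125*2/15 + 2329/10125*2/15 + 3121/10125*3/5 + 716/3375*1/15 = 39949/151875
  d_4[2] = 2527/10125*2/15 + 2329/10125*2/15 + 3121/10125*1/5 + 716/3375*8/15 = 36259/151875
  d_4[3] = 2527/10125*8/15 + 2329/10125*2/5 + 3121/10125*1/15 + 716/3375*1/5 = 2917/10125
  d_4[4] = 2527/10125*1/5 + 2329/10125*1/3 + 3121/10125*2/15 + 716/3375*1/5 = 31912/151875
d_4 = (1=39949/151875, 2=36259/151875, 3=2917/10125, 4=31912/151875)

Answer: 39949/151875 36259/151875 2917/10125 31912/151875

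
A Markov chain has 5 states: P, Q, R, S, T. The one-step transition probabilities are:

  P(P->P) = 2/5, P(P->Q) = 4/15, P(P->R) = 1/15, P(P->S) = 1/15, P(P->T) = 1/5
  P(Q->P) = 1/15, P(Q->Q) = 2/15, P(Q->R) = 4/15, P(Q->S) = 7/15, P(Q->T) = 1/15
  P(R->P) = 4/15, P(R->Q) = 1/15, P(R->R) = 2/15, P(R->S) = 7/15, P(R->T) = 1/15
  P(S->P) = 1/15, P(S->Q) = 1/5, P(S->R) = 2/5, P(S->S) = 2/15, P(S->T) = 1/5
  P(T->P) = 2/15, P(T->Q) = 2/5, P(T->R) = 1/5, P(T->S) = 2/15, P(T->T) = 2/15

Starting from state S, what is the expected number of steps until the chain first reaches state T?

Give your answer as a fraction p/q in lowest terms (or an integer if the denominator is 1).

Answer: 24345/3509

Derivation:
Let h_i = expected steps to first reach T from state i.
Boundary: h_T = 0.
First-step equations for the other states:
  h_P = 1 + 2/5*h_P + 4/15*h_Q + 1/15*h_R + 1/15*h_S + 1/5*h_T
  h_Q = 1 + 1/15*h_P + 2/15*h_Q + 4/15*h_R + 7/15*h_S + 1/15*h_T
  h_R = 1 + 4/15*h_P + 1/15*h_Q + 2/15*h_R + 7/15*h_S + 1/15*h_T
  h_S = 1 + 1/15*h_P + 1/5*h_Q + 2/5*h_R + 2/15*h_S + 1/5*h_T

Substituting h_T = 0 and rearranging gives the linear system (I - Q) h = 1:
  [3/5, -4/15, -1/15, -1/15] . (h_P, h_Q, h_R, h_S) = 1
  [-1/15, 13/15, -4/15, -7/15] . (h_P, h_Q, h_R, h_S) = 1
  [-4/15, -1/15, 13/15, -7/15] . (h_P, h_Q, h_R, h_S) = 1
  [-1/15, -1/5, -2/5, 13/15] . (h_P, h_Q, h_R, h_S) = 1

Solving yields:
  h_P = 23550/3509
  h_Q = 27120/3509
  h_R = 26490/3509
  h_S = 24345/3509

Starting state is S, so the expected hitting time is h_S = 24345/3509.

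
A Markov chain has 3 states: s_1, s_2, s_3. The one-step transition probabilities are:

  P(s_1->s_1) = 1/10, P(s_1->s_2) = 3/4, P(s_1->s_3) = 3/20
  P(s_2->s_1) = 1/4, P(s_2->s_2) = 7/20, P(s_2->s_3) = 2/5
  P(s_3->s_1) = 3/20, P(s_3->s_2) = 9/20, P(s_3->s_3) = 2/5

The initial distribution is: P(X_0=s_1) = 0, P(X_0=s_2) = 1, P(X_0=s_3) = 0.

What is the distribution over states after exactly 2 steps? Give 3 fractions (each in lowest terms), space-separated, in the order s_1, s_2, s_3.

Propagating the distribution step by step (d_{t+1} = d_t * P):
d_0 = (s_1=0, s_2=1, s_3=0)
  d_1[s_1] = 0*1/10 + 1*1/4 + 0*3/20 = 1/4
  d_1[s_2] = 0*3/4 + 1*7/20 + 0*9/20 = 7/20
  d_1[s_3] = 0*3/20 + 1*2/5 + 0*2/5 = 2/5
d_1 = (s_1=1/4, s_2=7/20, s_3=2/5)
  d_2[s_1] = 1/4*1/10 + 7/20*1/4 + 2/5*3/20 = 69/400
  d_2[s_2] = 1/4*3/4 + 7/20*7/20 + 2/5*9/20 = 49/100
  d_2[s_3] = 1/4*3/20 + 7/20*2/5 + 2/5*2/5 = 27/80
d_2 = (s_1=69/400, s_2=49/100, s_3=27/80)

Answer: 69/400 49/100 27/80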